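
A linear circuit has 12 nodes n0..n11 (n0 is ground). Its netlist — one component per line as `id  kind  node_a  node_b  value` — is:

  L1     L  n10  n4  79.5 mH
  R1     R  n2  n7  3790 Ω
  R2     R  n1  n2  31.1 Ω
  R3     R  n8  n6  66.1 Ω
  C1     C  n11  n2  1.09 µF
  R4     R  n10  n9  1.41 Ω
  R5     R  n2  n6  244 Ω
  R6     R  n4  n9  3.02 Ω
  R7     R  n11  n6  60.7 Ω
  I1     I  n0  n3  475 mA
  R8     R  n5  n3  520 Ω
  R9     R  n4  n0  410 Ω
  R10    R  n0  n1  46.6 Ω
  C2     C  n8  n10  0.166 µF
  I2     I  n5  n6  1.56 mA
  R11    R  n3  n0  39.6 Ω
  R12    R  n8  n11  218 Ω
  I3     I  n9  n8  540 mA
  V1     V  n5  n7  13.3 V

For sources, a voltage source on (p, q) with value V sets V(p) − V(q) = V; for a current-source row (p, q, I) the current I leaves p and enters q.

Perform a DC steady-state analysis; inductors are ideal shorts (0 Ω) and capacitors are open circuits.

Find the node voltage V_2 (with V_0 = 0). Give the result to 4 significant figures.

41.42 V

Element admittances at DC:
  L1: short n10↔n4 (DC inductor)
  Y(R1) = 0.0002639 S between n2,n7
  Y(R2) = 0.03215 S between n1,n2
  Y(R3) = 0.01513 S between n8,n6
  Y(C1) = 0.000 S between n11,n2
  Y(R4) = 0.7092 S between n10,n9
  Y(R5) = 0.004098 S between n2,n6
  Y(R6) = 0.3311 S between n4,n9
  Y(R7) = 0.01647 S between n11,n6
  I1: injects 0.475 A into n3 (from n0)
  Y(R8) = 0.001923 S between n5,n3
  Y(R9) = 0.002439 S between n4,n0
  Y(R10) = 0.02146 S between n0,n1
  Y(C2) = 0.000 S between n8,n10
  I2: injects 0.00156 A into n6 (from n5)
  Y(R11) = 0.02525 S between n3,n0
  Y(R12) = 0.004587 S between n8,n11
  I3: injects 0.54 A into n8 (from n9)
  V1: constraint V(n5)−V(n7) = 13.3
Assemble and solve the 13×13 MNA system:
  V(n1)=24.84  V(n2)=41.42  V(n3)=19.08  V(n4)=-221.4  V(n5)=22.67  V(n6)=173.6  V(n7)=9.370  V(n8)=202.4  V(n9)=-221.9  V(n10)=-221.4  V(n11)=179.8
  i(L1)=-0.3681  i(V1)=-0.008457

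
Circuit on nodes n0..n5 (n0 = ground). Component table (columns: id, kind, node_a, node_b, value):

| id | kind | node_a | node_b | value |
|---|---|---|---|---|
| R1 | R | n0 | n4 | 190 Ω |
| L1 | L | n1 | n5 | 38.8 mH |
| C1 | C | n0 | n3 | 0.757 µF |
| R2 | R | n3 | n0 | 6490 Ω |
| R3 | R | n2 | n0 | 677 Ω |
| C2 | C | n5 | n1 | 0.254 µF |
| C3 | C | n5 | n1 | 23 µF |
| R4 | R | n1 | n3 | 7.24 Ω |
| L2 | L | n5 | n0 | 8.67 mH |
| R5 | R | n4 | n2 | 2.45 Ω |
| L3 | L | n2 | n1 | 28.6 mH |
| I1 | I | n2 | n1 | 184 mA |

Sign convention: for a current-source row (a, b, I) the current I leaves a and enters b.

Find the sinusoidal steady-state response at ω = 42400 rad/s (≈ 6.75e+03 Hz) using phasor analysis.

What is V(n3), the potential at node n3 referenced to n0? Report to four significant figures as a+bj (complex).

1.021-6.304j V

MNA unknowns: 5 node voltages V₁..V_5
R1: Y=0.005263+0.000j on G[0,4]
L1: Y=0.000-0.0006079j on G[1,5]
C1: Y=0.000+0.03210j on G[0,3]
R2: Y=0.0001541+0.000j on G[3,0]
R3: Y=0.001477+0.000j on G[2,0]
C2: Y=0.000+0.01077j on G[5,1]
C3: Y=0.000+0.9752j on G[5,1]
R4: Y=0.1381+0.000j on G[1,3]
L2: Y=0.000-0.002720j on G[5,0]
R5: Y=0.4082+0.000j on G[4,2]
L3: Y=0.000-0.0008246j on G[2,1]
I1: z[2]−=0.184, z[1]+=0.184
solve → V1=2.487-6.073j, V2=-27.86-3.750j, V3=1.021-6.304j, V4=-27.51-3.702j, V5=2.494-6.090j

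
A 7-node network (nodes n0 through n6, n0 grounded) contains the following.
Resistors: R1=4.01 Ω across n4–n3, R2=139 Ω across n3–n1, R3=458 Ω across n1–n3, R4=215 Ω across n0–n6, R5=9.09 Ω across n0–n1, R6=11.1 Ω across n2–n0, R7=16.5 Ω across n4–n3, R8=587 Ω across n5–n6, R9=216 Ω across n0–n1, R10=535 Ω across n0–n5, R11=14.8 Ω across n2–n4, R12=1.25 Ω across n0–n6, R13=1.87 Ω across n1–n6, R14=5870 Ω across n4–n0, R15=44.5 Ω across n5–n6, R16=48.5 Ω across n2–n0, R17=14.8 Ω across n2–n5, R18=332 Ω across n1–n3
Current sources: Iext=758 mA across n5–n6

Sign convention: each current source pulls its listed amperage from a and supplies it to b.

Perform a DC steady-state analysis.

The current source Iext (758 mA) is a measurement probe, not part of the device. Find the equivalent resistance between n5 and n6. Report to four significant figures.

MNA unknowns: 6 node voltages V₁..V_6
R1: Y=0.2494 on G[4,3]
R2: Y=0.007194 on G[3,1]
R3: Y=0.002183 on G[1,3]
R4: Y=0.004651 on G[0,6]
R5: Y=0.1100 on G[0,1]
R6: Y=0.09009 on G[2,0]
R7: Y=0.06061 on G[4,3]
R8: Y=0.001704 on G[5,6]
R9: Y=0.004630 on G[0,1]
R10: Y=0.001869 on G[0,5]
R11: Y=0.06757 on G[2,4]
R12: Y=0.8000 on G[0,6]
R13: Y=0.5348 on G[1,6]
R14: Y=0.0001704 on G[4,0]
R15: Y=0.02247 on G[5,6]
R16: Y=0.02062 on G[2,0]
R17: Y=0.06757 on G[2,5]
R18: Y=0.003012 on G[1,3]
Iext: z[5]−=0.758, z[6]+=0.758
solve → V1=0.3487, V2=-3.827, V3=-3.058, V4=-3.194, V5=-10.73, V6=0.5024

R_eq = 14.82 Ω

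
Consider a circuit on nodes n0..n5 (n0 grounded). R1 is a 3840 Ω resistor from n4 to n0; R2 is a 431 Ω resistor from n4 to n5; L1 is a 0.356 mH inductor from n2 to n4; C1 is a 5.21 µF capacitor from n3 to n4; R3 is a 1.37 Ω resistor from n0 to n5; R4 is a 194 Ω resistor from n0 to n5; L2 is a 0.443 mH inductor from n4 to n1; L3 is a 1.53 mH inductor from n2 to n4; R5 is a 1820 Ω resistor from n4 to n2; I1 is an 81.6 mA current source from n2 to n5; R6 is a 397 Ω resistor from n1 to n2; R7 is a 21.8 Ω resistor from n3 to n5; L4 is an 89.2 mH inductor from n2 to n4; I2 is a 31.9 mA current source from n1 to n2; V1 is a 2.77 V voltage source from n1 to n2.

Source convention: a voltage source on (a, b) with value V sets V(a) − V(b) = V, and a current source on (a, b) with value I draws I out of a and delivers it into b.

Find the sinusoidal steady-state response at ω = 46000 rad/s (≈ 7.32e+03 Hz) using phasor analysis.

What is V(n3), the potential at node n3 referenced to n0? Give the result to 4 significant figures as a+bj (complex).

-1.683-0.01727j V

Element admittances at ω=46000 rad/s:
  Y(R1) = 0.0002604+0.000j S between n4,n0
  Y(R2) = 0.002320+0.000j S between n4,n5
  Y(L1) = 0.000-0.06106j S between n2,n4
  Y(C1) = 0.000+0.2397j S between n3,n4
  Y(R3) = 0.7299+0.000j S between n0,n5
  Y(R4) = 0.005155+0.000j S between n0,n5
  Y(L2) = 0.000-0.04907j S between n4,n1
  Y(L3) = 0.000-0.01421j S between n2,n4
  Y(R5) = 0.0005495+0.000j S between n4,n2
  I1: injects 0.0816 A into n5 (from n2)
  Y(R6) = 0.002519+0.000j S between n1,n2
  Y(R7) = 0.04587+0.000j S between n3,n5
  Y(L4) = 0.000-0.0002437j S between n2,n4
  I2: injects 0.0319 A into n2 (from n1)
  V1: constraint V(n1)−V(n2) = 2.77
Assemble and solve the 6×6 MNA system:
  V(n1)=-0.01055-0.3451j  V(n2)=-2.781-0.3451j  V(n3)=-1.683-0.01727j  V(n4)=-1.687+0.3050j  V(n5)=0.0005975-0.0001081j
  i(V1)=-0.006974+0.08225j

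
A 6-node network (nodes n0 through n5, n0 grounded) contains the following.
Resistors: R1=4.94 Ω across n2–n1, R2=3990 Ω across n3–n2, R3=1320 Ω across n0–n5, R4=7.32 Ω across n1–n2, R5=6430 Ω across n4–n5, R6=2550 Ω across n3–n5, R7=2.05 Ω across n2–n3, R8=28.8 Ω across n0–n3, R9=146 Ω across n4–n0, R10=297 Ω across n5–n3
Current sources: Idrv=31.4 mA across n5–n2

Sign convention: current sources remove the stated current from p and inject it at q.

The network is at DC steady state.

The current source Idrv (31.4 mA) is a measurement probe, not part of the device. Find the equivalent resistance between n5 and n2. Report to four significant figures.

R_eq = 217.3 Ω

MNA unknowns: 5 node voltages V₁..V_5
R1: Y=0.2024 on G[2,1]
R2: Y=0.0002506 on G[3,2]
R3: Y=0.0007576 on G[0,5]
R4: Y=0.1366 on G[1,2]
R5: Y=0.0001555 on G[4,5]
R6: Y=0.0003922 on G[3,5]
R7: Y=0.4878 on G[2,3]
R8: Y=0.03472 on G[0,3]
R9: Y=0.006849 on G[4,0]
R10: Y=0.003367 on G[5,3]
Idrv: z[5]−=0.0314, z[2]+=0.0314
solve → V1=0.2369, V2=0.2369, V3=0.1726, V4=-0.1462, V5=-6.587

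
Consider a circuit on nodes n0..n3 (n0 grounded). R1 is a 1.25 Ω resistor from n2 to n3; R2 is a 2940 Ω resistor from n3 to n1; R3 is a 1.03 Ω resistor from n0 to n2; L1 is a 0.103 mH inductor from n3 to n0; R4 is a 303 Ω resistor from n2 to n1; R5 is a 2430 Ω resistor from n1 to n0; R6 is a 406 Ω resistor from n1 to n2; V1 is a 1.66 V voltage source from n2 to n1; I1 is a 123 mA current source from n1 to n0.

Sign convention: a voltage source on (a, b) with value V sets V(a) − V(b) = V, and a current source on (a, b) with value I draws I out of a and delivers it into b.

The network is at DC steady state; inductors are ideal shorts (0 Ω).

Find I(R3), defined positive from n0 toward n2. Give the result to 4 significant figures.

0.06672 A

Apply KCL at each of the 3 non-ground nodes and solve the resulting linear system.
Node n1: branches {R2, R4, R5, R6, V1, I1} → V_1 = -1.729
Node n2: branches {R1, R3, R4, R6, V1} → V_2 = -0.06872
Node n3: branches {R1, R2, L1} → V_3 = 0.000
Source currents: i(L1)=-0.05557, i(V1)=0.1121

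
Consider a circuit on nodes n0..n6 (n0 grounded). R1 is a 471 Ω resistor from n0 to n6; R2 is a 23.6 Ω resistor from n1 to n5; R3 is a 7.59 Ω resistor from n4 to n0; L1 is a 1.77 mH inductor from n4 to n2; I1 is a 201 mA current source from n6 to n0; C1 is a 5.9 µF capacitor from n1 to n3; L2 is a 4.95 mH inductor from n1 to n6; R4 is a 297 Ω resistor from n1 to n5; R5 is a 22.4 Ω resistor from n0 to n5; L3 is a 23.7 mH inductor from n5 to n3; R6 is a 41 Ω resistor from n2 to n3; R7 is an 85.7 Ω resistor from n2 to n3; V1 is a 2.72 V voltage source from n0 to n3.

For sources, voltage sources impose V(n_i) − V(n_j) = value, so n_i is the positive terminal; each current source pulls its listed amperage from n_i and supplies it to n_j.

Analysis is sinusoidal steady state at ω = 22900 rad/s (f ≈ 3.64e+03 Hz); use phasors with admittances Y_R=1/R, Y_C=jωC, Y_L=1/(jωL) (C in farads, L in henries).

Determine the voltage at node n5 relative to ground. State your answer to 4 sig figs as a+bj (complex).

Element admittances at ω=22900 rad/s:
  Y(R1) = 0.002123+0.000j S between n0,n6
  Y(R2) = 0.04237+0.000j S between n1,n5
  Y(R3) = 0.1318+0.000j S between n4,n0
  Y(L1) = 0.000-0.02467j S between n4,n2
  I1: injects 0.201 A into n0 (from n6)
  Y(C1) = 0.000+0.1351j S between n1,n3
  Y(L2) = 0.000-0.008822j S between n1,n6
  Y(R4) = 0.003367+0.000j S between n1,n5
  Y(R5) = 0.04464+0.000j S between n0,n5
  Y(L3) = 0.000-0.001843j S between n5,n3
  Y(R6) = 0.02439+0.000j S between n2,n3
  Y(R7) = 0.01167+0.000j S between n2,n3
  V1: constraint V(n0)−V(n3) = 2.72
Assemble and solve the 7×7 MNA system:
  V(n1)=-2.554+0.9482j  V(n2)=-1.798-1.058j  V(n3)=-2.720+0.000j  V(n4)=-0.2523+0.2895j  V(n5)=-1.303+0.5088j  V(n6)=-7.381-20.06j
  i(V1)=0.09394+0.01826j

-1.303+0.5088j V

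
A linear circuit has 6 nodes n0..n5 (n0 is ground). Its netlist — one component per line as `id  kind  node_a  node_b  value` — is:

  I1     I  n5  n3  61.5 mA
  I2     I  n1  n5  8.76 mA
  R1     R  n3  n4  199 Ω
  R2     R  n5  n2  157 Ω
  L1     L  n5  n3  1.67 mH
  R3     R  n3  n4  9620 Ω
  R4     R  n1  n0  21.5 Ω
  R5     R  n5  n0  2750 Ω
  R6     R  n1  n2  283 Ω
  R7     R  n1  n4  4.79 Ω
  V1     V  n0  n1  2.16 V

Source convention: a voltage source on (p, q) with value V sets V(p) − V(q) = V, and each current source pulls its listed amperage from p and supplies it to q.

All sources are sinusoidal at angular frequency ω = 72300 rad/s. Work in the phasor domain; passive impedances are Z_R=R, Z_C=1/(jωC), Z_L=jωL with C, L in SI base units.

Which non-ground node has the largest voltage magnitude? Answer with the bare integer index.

5

Apply KCL at each of the 5 non-ground nodes and solve the resulting linear system.
Node n1: branches {I2, R4, R6, R7, V1} → V_1 = -2.160+0.000j
Node n2: branches {R2, R6} → V_2 = -1.918-2.693j
Node n3: branches {I1, R1, L1, R3} → V_3 = -0.4512+2.205j
Node n4: branches {R1, R3, R7} → V_4 = -2.119+0.05288j
Node n5: branches {I1, I2, R2, L1, R5} → V_5 = -1.784-4.187j
Source currents: i(V1)=-0.1011-0.001523j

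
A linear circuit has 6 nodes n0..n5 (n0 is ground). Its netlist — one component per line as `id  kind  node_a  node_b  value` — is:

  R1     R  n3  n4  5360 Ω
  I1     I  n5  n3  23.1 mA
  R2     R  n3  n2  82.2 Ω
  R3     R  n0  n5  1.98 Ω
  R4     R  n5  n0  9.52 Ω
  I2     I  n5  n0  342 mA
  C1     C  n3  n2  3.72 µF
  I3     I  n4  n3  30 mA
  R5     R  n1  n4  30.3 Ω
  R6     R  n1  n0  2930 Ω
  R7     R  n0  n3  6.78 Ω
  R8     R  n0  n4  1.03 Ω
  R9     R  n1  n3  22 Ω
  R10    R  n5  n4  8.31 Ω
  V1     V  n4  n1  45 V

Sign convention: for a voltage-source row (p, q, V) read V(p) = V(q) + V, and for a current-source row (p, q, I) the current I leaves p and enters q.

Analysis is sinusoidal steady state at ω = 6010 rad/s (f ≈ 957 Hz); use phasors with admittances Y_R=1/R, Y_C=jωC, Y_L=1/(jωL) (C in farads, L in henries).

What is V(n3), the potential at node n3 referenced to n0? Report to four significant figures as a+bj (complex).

-9.996+0.000j V

Apply KCL at each of the 5 non-ground nodes and solve the resulting linear system.
Node n1: branches {R5, R6, R9, V1} → V_1 = -43.64+0.000j
Node n2: branches {R2, C1} → V_2 = -9.996+0.000j
Node n3: branches {R1, I1, R2, C1, I3, R7, R9} → V_3 = -9.996+0.000j
Node n4: branches {R1, I3, R5, R8, R10, V1} → V_4 = 1.355+0.000j
Node n5: branches {I1, R3, R4, I2, R10} → V_5 = -0.2765+0.000j
Source currents: i(V1)=-3.030+0.000j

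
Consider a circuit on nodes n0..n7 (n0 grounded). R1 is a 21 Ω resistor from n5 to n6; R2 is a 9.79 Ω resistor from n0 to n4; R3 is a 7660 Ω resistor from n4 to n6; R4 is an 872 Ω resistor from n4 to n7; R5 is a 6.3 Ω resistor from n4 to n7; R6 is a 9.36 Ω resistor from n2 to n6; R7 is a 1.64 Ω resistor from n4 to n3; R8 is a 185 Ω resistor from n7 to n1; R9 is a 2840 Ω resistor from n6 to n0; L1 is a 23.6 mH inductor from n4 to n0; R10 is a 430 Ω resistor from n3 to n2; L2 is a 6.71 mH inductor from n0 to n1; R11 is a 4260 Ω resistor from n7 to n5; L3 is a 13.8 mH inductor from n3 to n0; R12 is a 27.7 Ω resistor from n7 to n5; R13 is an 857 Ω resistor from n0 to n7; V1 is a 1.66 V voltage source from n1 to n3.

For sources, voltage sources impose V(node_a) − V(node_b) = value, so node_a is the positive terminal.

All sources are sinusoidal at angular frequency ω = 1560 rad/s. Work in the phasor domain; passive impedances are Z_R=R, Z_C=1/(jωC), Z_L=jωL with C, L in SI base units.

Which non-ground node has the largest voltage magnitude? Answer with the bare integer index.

Element admittances at ω=1560 rad/s:
  Y(R1) = 0.04762+0.000j S between n5,n6
  Y(R2) = 0.1021+0.000j S between n0,n4
  Y(R3) = 0.0001305+0.000j S between n4,n6
  Y(R4) = 0.001147+0.000j S between n4,n7
  Y(R5) = 0.1587+0.000j S between n4,n7
  Y(R6) = 0.1068+0.000j S between n2,n6
  Y(R7) = 0.6098+0.000j S between n4,n3
  Y(R8) = 0.005405+0.000j S between n7,n1
  Y(R9) = 0.0003521+0.000j S between n6,n0
  Y(L1) = 0.000-0.02716j S between n4,n0
  Y(R10) = 0.002326+0.000j S between n3,n2
  Y(L2) = 0.000-0.09553j S between n0,n1
  Y(R11) = 0.0002347+0.000j S between n7,n5
  Y(L3) = 0.000-0.04645j S between n3,n0
  Y(R12) = 0.03610+0.000j S between n7,n5
  Y(R13) = 0.001167+0.000j S between n0,n7
  V1: constraint V(n1)−V(n3) = 1.66
Assemble and solve the 8×8 MNA system:
  V(n1)=0.9050+0.4094j  V(n2)=-0.6034+0.3317j  V(n3)=-0.7550+0.4094j  V(n4)=-0.6470+0.3262j  V(n5)=-0.5970+0.3287j  V(n6)=-0.6001+0.3301j  V(n7)=-0.5929+0.3270j
  i(V1)=-0.04721+0.08601j

1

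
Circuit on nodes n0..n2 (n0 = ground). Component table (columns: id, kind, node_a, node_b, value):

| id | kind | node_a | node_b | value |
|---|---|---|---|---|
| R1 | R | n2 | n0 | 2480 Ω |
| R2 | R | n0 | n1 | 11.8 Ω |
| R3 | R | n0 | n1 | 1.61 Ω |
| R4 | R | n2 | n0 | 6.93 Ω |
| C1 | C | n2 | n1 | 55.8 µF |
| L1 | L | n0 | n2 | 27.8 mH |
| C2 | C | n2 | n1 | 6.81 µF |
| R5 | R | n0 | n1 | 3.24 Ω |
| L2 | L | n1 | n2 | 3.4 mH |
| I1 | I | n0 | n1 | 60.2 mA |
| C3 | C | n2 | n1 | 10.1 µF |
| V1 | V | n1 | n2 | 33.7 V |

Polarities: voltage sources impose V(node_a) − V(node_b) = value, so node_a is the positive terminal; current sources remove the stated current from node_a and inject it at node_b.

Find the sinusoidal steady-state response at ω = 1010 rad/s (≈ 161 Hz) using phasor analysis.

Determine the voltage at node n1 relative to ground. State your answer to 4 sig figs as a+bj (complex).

4.286-0.9037j V

Apply KCL at each of the 2 non-ground nodes and solve the resulting linear system.
Node n1: branches {R2, R3, C1, C2, R5, L2, I1, C3, V1} → V_1 = 4.286-0.9037j
Node n2: branches {R1, R4, C1, L1, C2, L2, C3, V1} → V_2 = -29.41-0.9037j
Source currents: i(V1)=-4.288+8.256j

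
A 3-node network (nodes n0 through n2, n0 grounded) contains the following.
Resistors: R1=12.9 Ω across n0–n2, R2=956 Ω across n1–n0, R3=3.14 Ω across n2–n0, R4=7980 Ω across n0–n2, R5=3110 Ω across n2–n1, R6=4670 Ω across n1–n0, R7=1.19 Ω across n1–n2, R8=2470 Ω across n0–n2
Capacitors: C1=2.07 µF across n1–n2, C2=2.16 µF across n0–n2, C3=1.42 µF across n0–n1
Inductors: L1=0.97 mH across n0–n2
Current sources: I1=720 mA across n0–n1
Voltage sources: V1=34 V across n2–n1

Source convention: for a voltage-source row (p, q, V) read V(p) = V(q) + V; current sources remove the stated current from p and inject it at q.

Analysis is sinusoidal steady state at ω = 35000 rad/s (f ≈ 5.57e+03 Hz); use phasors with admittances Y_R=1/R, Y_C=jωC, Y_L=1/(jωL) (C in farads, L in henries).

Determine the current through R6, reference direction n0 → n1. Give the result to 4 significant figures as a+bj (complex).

MNA unknowns: 2 node voltages V₁..V_2 plus 1 source current (V1)
R1: Y=0.07752+0.000j on G[0,2]
R2: Y=0.001046+0.000j on G[1,0]
C1: Y=0.000+0.07245j on G[1,2]
R3: Y=0.3185+0.000j on G[2,0]
R4: Y=0.0001253+0.000j on G[0,2]
R5: Y=0.0003215+0.000j on G[2,1]
R6: Y=0.0002141+0.000j on G[1,0]
R7: Y=0.8403+0.000j on G[1,2]
R8: Y=0.0004049+0.000j on G[0,2]
C2: Y=0.000+0.07560j on G[0,2]
L1: Y=0.000-0.02946j on G[0,2]
I1: z[0]−=0.72, z[1]+=0.72
C3: Y=0.000+0.04970j on G[0,1]
V1: row V2−V1=34, i_V1 at 2,1
solve → V1=-31.22+3.578j, V2=2.780+3.578j
aux → i_V1=-29.52-4.010j

0.006685-0.0007662j A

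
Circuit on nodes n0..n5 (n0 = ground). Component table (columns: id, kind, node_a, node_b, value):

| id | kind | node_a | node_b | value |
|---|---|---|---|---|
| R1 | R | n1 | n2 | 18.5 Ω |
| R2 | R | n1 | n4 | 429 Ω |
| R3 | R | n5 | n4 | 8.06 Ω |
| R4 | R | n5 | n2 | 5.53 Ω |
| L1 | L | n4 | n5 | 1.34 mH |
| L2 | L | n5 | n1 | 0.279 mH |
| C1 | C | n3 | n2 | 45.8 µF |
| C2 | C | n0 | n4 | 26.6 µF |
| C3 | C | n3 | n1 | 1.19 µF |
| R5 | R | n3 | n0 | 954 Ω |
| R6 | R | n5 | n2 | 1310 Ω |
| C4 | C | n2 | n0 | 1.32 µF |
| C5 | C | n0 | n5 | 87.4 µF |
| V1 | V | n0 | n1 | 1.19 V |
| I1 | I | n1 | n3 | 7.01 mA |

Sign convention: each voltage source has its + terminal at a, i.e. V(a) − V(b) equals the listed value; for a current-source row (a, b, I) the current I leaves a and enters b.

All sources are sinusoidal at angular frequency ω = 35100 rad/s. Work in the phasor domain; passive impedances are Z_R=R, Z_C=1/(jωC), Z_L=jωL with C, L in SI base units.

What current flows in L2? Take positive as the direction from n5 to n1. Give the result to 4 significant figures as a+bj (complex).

Apply KCL at each of the 5 non-ground nodes and solve the resulting linear system.
Node n1: branches {R1, R2, L2, C3, V1, I1} → V_1 = -1.190+0.000j
Node n2: branches {R1, R4, C1, R6, C4} → V_2 = -0.2530-0.09707j
Node n3: branches {C1, C3, R5, I1} → V_3 = -0.2767-0.09904j
Node n4: branches {R2, R3, L1, C2} → V_4 = 0.002034-0.001639j
Node n5: branches {R3, R4, L1, L2, R6, C5} → V_5 = 0.03323+0.01898j
Source currents: i(V1)=-0.05249+0.09201j

0.001938-0.1249j A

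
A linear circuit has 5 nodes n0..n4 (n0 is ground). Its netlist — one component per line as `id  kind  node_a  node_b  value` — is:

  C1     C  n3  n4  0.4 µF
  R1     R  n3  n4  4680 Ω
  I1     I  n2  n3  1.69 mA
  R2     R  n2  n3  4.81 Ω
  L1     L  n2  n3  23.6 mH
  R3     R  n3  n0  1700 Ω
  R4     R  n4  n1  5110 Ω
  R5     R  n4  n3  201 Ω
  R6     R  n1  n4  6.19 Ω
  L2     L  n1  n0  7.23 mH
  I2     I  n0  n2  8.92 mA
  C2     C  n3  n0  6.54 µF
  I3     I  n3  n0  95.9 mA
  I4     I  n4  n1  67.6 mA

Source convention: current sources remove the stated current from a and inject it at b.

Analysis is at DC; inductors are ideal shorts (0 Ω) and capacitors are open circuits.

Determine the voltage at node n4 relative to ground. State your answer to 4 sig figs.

MNA unknowns: 4 node voltages V₁..V_4 plus 2 source currents (L1, L2)
C1: Y=0.000 on G[3,4]
R1: Y=0.0002137 on G[3,4]
I1: z[2]−=0.00169, z[3]+=0.00169
R2: Y=0.2079 on G[2,3]
L1: row V2−V3=0, i_L1 at 2,3
R3: Y=0.0005882 on G[3,0]
R4: Y=0.0001957 on G[4,1]
R5: Y=0.004975 on G[4,3]
R6: Y=0.1616 on G[1,4]
L2: row V1−V0=0, i_L2 at 1,0
I2: z[0]−=0.00892, z[2]+=0.00892
C2: Y=0.000 on G[3,0]
I3: z[3]−=0.0959, z[0]+=0.0959
I4: z[4]−=0.0676, z[1]+=0.0676
solve → V1=0.000, V2=-15.86, V3=-15.86, V4=-0.8980
aux → i_L1=0.007230, i_L2=-0.07765

-0.8980 V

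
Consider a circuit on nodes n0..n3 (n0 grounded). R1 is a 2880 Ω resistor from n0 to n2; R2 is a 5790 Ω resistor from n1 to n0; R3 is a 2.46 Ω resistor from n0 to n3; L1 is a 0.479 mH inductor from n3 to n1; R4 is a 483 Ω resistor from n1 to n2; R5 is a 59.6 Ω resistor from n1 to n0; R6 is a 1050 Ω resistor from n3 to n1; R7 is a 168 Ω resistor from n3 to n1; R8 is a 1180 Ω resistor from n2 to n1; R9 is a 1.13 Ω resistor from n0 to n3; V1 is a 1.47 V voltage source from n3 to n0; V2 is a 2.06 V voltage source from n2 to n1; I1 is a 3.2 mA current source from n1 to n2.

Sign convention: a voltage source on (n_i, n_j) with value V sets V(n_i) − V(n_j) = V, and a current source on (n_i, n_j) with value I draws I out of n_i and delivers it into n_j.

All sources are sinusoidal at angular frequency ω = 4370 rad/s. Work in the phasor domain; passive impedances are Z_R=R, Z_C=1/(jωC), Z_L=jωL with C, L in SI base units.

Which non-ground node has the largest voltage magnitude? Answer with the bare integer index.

MNA unknowns: 3 node voltages V₁..V_3 plus 2 source currents (V1, V2)
R1: Y=0.0003472+0.000j on G[0,2]
R2: Y=0.0001727+0.000j on G[1,0]
R3: Y=0.4065+0.000j on G[0,3]
L1: Y=0.000-0.4777j on G[3,1]
R4: Y=0.002070+0.000j on G[1,2]
R5: Y=0.01678+0.000j on G[1,0]
R6: Y=0.0009524+0.000j on G[3,1]
R7: Y=0.005952+0.000j on G[3,1]
R8: Y=0.0008475+0.000j on G[2,1]
R9: Y=0.8850+0.000j on G[0,3]
V1: row V3−V0=1.47, i_V1 at 3,0
V2: row V2−V1=2.06, i_V2 at 2,1
I1: z[1]−=0.0032, z[2]+=0.0032
solve → V1=1.467-0.05459j, V2=3.527-0.05459j, V3=1.470+0.000j
aux → i_V1=-1.925+0.0009442j, i_V2=-0.004036+1.895e-05j

2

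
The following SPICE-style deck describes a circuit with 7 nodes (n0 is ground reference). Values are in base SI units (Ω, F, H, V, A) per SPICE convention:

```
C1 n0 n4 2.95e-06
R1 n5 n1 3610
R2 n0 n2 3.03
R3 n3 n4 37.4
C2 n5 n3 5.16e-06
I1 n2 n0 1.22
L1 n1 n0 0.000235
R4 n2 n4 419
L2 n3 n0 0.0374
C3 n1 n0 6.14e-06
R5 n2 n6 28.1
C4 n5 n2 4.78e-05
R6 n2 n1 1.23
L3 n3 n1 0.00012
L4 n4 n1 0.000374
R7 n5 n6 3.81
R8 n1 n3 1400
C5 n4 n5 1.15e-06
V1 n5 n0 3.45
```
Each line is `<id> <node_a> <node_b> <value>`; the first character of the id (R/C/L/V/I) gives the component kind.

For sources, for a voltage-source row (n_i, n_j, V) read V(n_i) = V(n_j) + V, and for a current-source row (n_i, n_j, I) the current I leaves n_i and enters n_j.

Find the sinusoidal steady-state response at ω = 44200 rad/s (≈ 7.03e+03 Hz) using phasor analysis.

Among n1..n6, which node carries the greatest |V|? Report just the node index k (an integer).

3

MNA unknowns: 6 node voltages V₁..V_6 plus 1 source current (V1)
C1: Y=0.000+0.1304j on G[0,4]
R1: Y=0.0002770+0.000j on G[5,1]
R2: Y=0.3300+0.000j on G[0,2]
R3: Y=0.02674+0.000j on G[3,4]
C2: Y=0.000+0.2281j on G[5,3]
I1: z[2]−=1.22, z[0]+=1.22
L1: Y=0.000-0.09627j on G[1,0]
R4: Y=0.002387+0.000j on G[2,4]
L2: Y=0.000-0.0006049j on G[3,0]
C3: Y=0.000+0.2714j on G[1,0]
R5: Y=0.03559+0.000j on G[2,6]
C4: Y=0.000+2.113j on G[5,2]
R6: Y=0.8130+0.000j on G[2,1]
L3: Y=0.000-0.1885j on G[3,1]
L4: Y=0.000-0.06049j on G[4,1]
R7: Y=0.2625+0.000j on G[5,6]
R8: Y=0.0007143+0.000j on G[1,3]
C5: Y=0.000+0.05083j on G[4,5]
V1: row V5−V0=3.45, i_V1 at 5,0
solve → V1=3.094+0.3527j, V2=3.018+1.016j, V3=3.965+0.7929j, V4=0.3464-1.031j, V5=3.450+0.000j, V6=3.398+0.1213j
aux → i_V1=-2.289-0.9201j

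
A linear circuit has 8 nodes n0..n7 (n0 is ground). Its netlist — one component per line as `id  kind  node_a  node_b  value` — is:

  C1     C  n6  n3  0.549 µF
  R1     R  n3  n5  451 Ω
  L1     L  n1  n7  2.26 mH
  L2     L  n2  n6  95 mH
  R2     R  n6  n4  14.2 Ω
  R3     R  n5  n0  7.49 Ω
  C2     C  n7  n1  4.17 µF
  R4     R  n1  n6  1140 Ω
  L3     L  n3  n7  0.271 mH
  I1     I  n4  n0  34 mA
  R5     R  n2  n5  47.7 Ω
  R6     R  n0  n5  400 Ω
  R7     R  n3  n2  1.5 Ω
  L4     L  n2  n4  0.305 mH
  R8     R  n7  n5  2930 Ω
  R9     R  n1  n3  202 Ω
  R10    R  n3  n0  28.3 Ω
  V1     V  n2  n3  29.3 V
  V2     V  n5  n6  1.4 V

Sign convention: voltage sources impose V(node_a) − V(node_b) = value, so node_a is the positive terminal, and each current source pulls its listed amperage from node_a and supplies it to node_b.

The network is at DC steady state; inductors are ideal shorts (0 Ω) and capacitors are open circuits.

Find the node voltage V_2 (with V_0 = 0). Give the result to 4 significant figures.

4.733 V

MNA unknowns: 7 node voltages V₁..V_7 plus 6 source currents (L1, L2, L3, L4, V1, V2)
C1: Y=0.000 on G[6,3]
R1: Y=0.002217 on G[3,5]
L1: row V1−V7=0, i_L1 at 1,7
L2: row V2−V6=0, i_L2 at 2,6
R2: Y=0.07042 on G[6,4]
R3: Y=0.1335 on G[5,0]
C2: Y=0.000 on G[7,1]
R4: Y=0.0008772 on G[1,6]
L3: row V3−V7=0, i_L3 at 3,7
I1: z[4]−=0.034, z[0]+=0.034
R5: Y=0.02096 on G[2,5]
R6: Y=0.002500 on G[0,5]
R7: Y=0.6667 on G[3,2]
L4: row V2−V4=0, i_L4 at 2,4
R8: Y=0.0003413 on G[7,5]
R9: Y=0.004950 on G[1,3]
R10: Y=0.03534 on G[3,0]
V1: row V2−V3=29.3, i_V1 at 2,3
V2: row V5−V6=1.4, i_V2 at 5,6
solve → V1=-24.57, V2=4.733, V3=-24.57, V4=4.733, V5=6.133, V6=4.733, V7=-24.57
aux → i_L1=0.02570, i_L2=0.9677, i_L3=-0.03618, i_L4=0.03400, i_V1=-20.51, i_V2=-0.9420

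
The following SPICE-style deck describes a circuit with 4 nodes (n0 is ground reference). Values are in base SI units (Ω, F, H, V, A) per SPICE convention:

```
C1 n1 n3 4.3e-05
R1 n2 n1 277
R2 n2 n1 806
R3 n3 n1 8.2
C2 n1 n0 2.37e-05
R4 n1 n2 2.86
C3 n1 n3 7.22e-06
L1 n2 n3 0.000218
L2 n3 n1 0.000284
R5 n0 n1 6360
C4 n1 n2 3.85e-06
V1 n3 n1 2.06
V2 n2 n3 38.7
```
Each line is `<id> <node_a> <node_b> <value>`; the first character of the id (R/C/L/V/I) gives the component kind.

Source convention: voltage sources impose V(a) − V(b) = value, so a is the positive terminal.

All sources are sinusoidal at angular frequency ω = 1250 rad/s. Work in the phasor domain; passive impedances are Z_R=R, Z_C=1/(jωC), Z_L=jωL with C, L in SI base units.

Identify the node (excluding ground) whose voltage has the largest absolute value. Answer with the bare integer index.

Apply KCL at each of the 3 non-ground nodes and solve the resulting linear system.
Node n1: branches {C1, R1, R2, R3, C2, R4, C3, L2, R5, C4, V1} → V_1 = 0.000+0.000j
Node n2: branches {R1, R2, R4, L1, C4, V2} → V_2 = 40.76+0.000j
Node n3: branches {C1, R3, C3, L1, L2, V1, V2} → V_3 = 2.060+0.000j
Source currents: i(V1)=-14.70+5.477j, i(V2)=-14.45+141.8j

2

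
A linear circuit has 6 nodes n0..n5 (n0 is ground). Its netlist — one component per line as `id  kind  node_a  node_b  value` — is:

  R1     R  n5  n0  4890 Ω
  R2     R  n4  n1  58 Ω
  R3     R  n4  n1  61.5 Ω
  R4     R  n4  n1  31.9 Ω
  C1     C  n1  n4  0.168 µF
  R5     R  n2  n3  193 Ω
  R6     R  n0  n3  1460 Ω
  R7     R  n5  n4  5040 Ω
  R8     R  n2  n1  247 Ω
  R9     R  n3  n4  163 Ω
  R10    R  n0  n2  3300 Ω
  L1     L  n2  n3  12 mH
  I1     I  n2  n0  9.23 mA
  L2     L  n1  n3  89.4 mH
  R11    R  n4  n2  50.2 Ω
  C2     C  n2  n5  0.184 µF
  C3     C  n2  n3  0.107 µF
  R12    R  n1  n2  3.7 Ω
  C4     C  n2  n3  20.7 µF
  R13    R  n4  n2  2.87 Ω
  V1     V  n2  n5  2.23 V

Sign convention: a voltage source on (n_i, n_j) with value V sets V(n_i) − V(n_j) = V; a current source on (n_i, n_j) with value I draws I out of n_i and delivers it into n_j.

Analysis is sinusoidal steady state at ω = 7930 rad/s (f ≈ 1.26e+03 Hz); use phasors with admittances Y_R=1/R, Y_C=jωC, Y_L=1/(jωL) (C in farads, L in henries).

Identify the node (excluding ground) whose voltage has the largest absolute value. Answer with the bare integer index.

MNA unknowns: 5 node voltages V₁..V_5 plus 1 source current (V1)
R1: Y=0.0002045+0.000j on G[5,0]
R2: Y=0.01724+0.000j on G[4,1]
R3: Y=0.01626+0.000j on G[4,1]
R4: Y=0.03135+0.000j on G[4,1]
C1: Y=0.000+0.001332j on G[1,4]
R5: Y=0.005181+0.000j on G[2,3]
R6: Y=0.0006849+0.000j on G[0,3]
R7: Y=0.0001984+0.000j on G[5,4]
R8: Y=0.004049+0.000j on G[2,1]
R9: Y=0.006135+0.000j on G[3,4]
R10: Y=0.0003030+0.000j on G[0,2]
L1: Y=0.000-0.01051j on G[2,3]
I1: z[2]−=0.00923, z[0]+=0.00923
L2: Y=0.000-0.001411j on G[1,3]
R11: Y=0.01992+0.000j on G[4,2]
C2: Y=0.000+0.001459j on G[2,5]
C3: Y=0.000+0.0008485j on G[2,3]
R12: Y=0.2703+0.000j on G[1,2]
C4: Y=0.000+0.1642j on G[2,3]
R13: Y=0.3484+0.000j on G[4,2]
V1: row V2−V5=2.23, i_V1 at 2,5
solve → V1=-7.360+0.01867j, V2=-7.359+0.01878j, V3=-7.357-0.01391j, V4=-7.360+0.01831j, V5=-9.589+0.01878j
aux → i_V1=-0.002403-0.003250j

5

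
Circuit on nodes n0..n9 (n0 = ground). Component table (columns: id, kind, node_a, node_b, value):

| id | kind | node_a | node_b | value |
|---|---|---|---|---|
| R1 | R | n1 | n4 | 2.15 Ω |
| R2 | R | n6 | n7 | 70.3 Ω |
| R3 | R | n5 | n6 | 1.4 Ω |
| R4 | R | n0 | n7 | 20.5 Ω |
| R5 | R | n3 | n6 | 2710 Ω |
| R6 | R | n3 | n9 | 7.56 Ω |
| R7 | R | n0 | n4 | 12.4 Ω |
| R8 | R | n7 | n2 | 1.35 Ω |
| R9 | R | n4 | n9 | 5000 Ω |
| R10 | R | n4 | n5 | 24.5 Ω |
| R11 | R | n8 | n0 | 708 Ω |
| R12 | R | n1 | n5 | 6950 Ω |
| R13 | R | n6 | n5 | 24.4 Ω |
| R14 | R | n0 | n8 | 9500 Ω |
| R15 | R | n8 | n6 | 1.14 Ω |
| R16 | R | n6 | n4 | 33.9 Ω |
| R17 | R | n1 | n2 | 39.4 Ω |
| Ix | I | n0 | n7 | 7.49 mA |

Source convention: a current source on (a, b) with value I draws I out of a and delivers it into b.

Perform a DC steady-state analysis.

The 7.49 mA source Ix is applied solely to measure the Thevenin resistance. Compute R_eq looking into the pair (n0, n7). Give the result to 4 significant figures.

R_eq = 13.61 Ω

MNA unknowns: 9 node voltages V₁..V_9
R1: Y=0.4651 on G[1,4]
R2: Y=0.01422 on G[6,7]
R3: Y=0.7143 on G[5,6]
R4: Y=0.04878 on G[0,7]
R5: Y=0.0003690 on G[3,6]
R6: Y=0.1323 on G[3,9]
R7: Y=0.08065 on G[0,4]
R8: Y=0.7407 on G[7,2]
R9: Y=0.0002000 on G[4,9]
R10: Y=0.04082 on G[4,5]
R11: Y=0.001412 on G[8,0]
R12: Y=0.0001439 on G[1,5]
R13: Y=0.04098 on G[6,5]
R14: Y=0.0001053 on G[0,8]
R15: Y=0.8772 on G[8,6]
R16: Y=0.02950 on G[6,4]
R17: Y=0.02538 on G[1,2]
Ix: z[0]−=0.00749, z[7]+=0.00749
solve → V1=0.03403, V2=0.09966, V3=0.03792, V4=0.03044, V5=0.04138, V6=0.04197, V7=0.1019, V8=0.04190, V9=0.03791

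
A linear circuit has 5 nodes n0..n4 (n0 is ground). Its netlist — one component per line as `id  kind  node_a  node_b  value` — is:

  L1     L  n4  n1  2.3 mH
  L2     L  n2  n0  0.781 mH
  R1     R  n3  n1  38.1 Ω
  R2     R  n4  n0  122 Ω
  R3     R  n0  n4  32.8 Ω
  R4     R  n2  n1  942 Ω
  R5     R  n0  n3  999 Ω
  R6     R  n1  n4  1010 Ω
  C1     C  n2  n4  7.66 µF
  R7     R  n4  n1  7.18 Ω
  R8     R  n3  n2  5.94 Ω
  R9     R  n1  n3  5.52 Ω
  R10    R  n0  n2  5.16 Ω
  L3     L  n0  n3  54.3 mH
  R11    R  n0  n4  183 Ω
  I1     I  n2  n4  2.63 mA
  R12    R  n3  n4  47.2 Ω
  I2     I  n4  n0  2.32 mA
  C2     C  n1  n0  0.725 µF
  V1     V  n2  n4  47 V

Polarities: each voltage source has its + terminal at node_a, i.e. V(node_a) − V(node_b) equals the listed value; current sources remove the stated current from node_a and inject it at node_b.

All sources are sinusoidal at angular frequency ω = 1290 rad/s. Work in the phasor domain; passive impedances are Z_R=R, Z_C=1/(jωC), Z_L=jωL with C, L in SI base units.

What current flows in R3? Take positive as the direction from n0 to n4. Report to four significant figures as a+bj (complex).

Apply KCL at each of the 4 non-ground nodes and solve the resulting linear system.
Node n1: branches {L1, R1, R4, R6, R7, R9, C2} → V_1 = -40.13+9.867j
Node n2: branches {L2, R4, C1, R8, R10, I1, V1} → V_2 = 0.7493+1.867j
Node n3: branches {R1, R5, R8, R9, L3, R12} → V_3 = -23.25+5.198j
Node n4: branches {L1, R2, R3, R6, C1, R7, R11, I1, R12, I2, V1} → V_4 = -46.25+1.867j
Source currents: i(V1)=-6.084+0.4869j

1.410-0.05691j A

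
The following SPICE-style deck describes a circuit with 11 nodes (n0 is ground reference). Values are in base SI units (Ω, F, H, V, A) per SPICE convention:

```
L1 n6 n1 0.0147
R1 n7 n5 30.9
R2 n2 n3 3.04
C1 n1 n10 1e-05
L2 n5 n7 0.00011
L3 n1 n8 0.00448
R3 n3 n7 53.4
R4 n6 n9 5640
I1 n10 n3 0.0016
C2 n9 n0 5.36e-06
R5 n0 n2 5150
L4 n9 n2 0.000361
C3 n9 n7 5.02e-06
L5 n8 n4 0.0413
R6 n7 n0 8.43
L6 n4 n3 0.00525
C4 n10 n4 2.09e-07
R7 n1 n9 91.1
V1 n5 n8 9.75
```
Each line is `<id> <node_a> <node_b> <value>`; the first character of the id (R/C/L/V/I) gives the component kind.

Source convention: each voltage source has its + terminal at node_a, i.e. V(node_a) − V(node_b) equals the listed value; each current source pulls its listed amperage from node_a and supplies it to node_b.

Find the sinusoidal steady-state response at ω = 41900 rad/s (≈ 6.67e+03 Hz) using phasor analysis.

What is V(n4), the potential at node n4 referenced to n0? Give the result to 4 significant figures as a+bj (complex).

MNA unknowns: 10 node voltages V₁..V_10 plus 1 source current (V1)
L1: Y=0.000-0.001624j on G[6,1]
R1: Y=0.03236+0.000j on G[7,5]
R2: Y=0.3289+0.000j on G[2,3]
C1: Y=0.000+0.4190j on G[1,10]
L2: Y=0.000-0.2170j on G[5,7]
L3: Y=0.000-0.005327j on G[1,8]
R3: Y=0.01873+0.000j on G[3,7]
R4: Y=0.0001773+0.000j on G[6,9]
I1: z[10]−=0.0016, z[3]+=0.0016
C2: Y=0.000+0.2246j on G[9,0]
R5: Y=0.0001942+0.000j on G[0,2]
L4: Y=0.000-0.06611j on G[9,2]
C3: Y=0.000+0.2103j on G[9,7]
L5: Y=0.000-0.0005779j on G[8,4]
R6: Y=0.1186+0.000j on G[7,0]
L6: Y=0.000-0.004546j on G[4,3]
C4: Y=0.000+0.008757j on G[10,4]
R7: Y=0.01098+0.000j on G[1,9]
V1: row V5−V8=9.75, i_V1 at 5,8
solve → V1=-2.590+1.698j, V2=-0.1497+0.2580j, V3=-0.09306+0.2989j, V4=-4.702+3.846j, V5=0.1438-0.07534j, V6=-2.373+1.963j, V7=-0.04535-0.1011j, V8=-9.606-0.07534j, V9=0.05318-0.02408j, V10=-2.633+1.746j
aux → i_V1=-0.01172+0.04021j

-4.702+3.846j V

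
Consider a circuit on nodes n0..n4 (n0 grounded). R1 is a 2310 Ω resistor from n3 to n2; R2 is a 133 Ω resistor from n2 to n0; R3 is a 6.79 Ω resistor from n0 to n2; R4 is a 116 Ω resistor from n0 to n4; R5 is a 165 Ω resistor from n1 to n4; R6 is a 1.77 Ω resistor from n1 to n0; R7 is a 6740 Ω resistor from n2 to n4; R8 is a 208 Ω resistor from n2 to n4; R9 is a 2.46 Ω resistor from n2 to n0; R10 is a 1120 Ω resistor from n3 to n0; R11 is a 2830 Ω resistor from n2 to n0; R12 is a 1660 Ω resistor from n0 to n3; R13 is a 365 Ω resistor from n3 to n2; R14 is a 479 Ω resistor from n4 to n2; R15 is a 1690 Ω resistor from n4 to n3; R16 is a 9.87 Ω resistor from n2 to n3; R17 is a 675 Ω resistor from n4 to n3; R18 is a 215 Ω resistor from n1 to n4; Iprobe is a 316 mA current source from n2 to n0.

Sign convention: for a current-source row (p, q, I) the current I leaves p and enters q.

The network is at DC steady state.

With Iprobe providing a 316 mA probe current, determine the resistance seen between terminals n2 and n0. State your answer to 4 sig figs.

MNA unknowns: 4 node voltages V₁..V_4
R1: Y=0.0004329 on G[3,2]
R2: Y=0.007519 on G[2,0]
R3: Y=0.1473 on G[0,2]
R4: Y=0.008621 on G[0,4]
R5: Y=0.006061 on G[1,4]
R6: Y=0.5650 on G[1,0]
R7: Y=0.0001484 on G[2,4]
R8: Y=0.004808 on G[2,4]
R9: Y=0.4065 on G[2,0]
R10: Y=0.0008929 on G[3,0]
R11: Y=0.0003534 on G[2,0]
R12: Y=0.0006024 on G[0,3]
R13: Y=0.002740 on G[3,2]
R14: Y=0.002088 on G[4,2]
R15: Y=0.0005917 on G[4,3]
R16: Y=0.1013 on G[2,3]
R17: Y=0.001481 on G[4,3]
R18: Y=0.004651 on G[1,4]
Iprobe: z[2]−=0.316, z[0]+=0.316
solve → V1=-0.003313, V2=-0.5551, V3=-0.5402, V4=-0.1781

R_eq = 1.757 Ω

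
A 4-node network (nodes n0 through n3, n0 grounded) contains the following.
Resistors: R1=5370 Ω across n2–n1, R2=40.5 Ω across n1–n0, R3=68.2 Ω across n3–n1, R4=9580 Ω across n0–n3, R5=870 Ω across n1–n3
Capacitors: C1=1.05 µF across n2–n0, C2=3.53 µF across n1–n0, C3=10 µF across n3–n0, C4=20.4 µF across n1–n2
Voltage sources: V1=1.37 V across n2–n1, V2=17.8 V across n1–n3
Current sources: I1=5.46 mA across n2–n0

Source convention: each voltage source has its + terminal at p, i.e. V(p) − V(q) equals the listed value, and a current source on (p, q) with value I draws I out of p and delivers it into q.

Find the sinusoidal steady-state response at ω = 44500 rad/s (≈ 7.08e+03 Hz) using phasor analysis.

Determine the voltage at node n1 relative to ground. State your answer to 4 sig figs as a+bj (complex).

MNA unknowns: 3 node voltages V₁..V_3 plus 2 source currents (V1, V2)
R1: Y=0.0001862+0.000j on G[2,1]
C1: Y=0.000+0.04672j on G[2,0]
C2: Y=0.000+0.1571j on G[1,0]
R2: Y=0.02469+0.000j on G[1,0]
R3: Y=0.01466+0.000j on G[3,1]
R4: Y=0.0001044+0.000j on G[0,3]
C3: Y=0.000+0.4450j on G[3,0]
C4: Y=0.000+0.9078j on G[1,2]
R5: Y=0.001149+0.000j on G[1,3]
V1: row V2−V1=1.37, i_V1 at 2,1
V2: row V1−V3=17.8, i_V2 at 1,3
I1: z[2]−=0.00546, z[0]+=0.00546
solve → V1=12.09+0.4677j, V2=13.46+0.4677j, V3=-5.708+0.4677j
aux → i_V1=0.01614-1.873j, i_V2=-0.4902-2.540j

12.09+0.4677j V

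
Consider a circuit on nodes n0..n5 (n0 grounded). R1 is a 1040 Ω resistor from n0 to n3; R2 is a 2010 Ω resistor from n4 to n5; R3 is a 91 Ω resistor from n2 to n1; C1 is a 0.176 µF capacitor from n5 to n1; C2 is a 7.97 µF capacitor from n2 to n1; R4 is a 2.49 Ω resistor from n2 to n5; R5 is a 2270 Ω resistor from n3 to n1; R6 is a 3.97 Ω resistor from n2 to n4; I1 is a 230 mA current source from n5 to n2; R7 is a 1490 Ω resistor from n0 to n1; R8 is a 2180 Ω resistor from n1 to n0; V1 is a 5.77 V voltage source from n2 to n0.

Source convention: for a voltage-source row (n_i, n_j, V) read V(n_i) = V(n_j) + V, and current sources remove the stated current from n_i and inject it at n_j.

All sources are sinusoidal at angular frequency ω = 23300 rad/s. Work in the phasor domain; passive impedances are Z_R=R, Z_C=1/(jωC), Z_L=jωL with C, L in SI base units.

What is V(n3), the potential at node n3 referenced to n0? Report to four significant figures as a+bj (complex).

Apply KCL at each of the 5 non-ground nodes and solve the resulting linear system.
Node n1: branches {R3, C1, C2, R5, R7, R8} → V_1 = 5.755+0.04266j
Node n2: branches {R3, C2, R4, R6, I1, V1} → V_2 = 5.770+0.000j
Node n3: branches {R1, R5} → V_3 = 1.808+0.01340j
Node n4: branches {R2, R6} → V_4 = 5.769+1.120e-05j
Node n5: branches {R2, C1, R4, I1} → V_5 = 5.198+0.005683j
Source currents: i(V1)=-0.008241-6.109e-05j

1.808+0.01340j V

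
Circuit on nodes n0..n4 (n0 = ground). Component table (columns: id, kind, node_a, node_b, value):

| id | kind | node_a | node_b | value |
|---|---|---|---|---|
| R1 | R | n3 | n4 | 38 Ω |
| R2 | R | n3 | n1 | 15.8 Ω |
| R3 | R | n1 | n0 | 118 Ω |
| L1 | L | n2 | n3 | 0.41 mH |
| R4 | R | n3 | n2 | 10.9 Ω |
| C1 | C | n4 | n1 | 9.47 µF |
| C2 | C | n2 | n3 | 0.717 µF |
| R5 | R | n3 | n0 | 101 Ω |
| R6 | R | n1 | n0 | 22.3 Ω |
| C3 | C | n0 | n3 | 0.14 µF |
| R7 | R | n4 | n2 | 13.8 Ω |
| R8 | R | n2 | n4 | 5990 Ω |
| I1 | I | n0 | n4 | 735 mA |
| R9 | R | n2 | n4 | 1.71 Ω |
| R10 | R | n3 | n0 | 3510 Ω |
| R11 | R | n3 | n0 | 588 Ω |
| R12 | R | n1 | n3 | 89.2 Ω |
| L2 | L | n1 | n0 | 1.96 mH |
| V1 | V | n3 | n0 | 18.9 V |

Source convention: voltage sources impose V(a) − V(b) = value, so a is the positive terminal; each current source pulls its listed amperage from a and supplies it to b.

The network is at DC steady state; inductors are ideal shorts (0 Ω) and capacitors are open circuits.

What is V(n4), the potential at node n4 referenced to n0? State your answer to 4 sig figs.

MNA unknowns: 4 node voltages V₁..V_4 plus 3 source currents (L1, L2, V1)
R1: Y=0.02632 on G[3,4]
R2: Y=0.06329 on G[3,1]
R3: Y=0.008475 on G[1,0]
L1: row V2−V3=0, i_L1 at 2,3
R4: Y=0.09174 on G[3,2]
C1: Y=0.000 on G[4,1]
C2: Y=0.000 on G[2,3]
R5: Y=0.009901 on G[3,0]
R6: Y=0.04484 on G[1,0]
C3: Y=0.000 on G[0,3]
R7: Y=0.07246 on G[4,2]
R8: Y=0.0001669 on G[2,4]
I1: z[0]−=0.735, z[4]+=0.735
R9: Y=0.5848 on G[2,4]
R10: Y=0.0002849 on G[3,0]
R11: Y=0.001701 on G[3,0]
R12: Y=0.01121 on G[1,3]
L2: row V1−V0=0, i_L2 at 1,0
V1: row V3−V0=18.9, i_V1 at 3,0
solve → V1=0.000, V2=18.90, V3=18.90, V4=19.97
aux → i_L1=0.7067, i_L2=1.408, i_V1=-0.8977

19.97 V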